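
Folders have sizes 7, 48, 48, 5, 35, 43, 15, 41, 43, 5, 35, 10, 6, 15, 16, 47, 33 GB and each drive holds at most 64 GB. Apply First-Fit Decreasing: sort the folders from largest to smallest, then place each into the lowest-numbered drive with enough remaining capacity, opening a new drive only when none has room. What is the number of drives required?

Sorted descending: 48, 48, 47, 43, 43, 41, 35, 35, 33, 16, 15, 15, 10, 7, 6, 5, 5.
Put 48 GB in drive 1; 16 GB remain.
Put 48 GB in drive 2; 16 GB remain.
Put 47 GB in drive 3; 17 GB remain.
Put 43 GB in drive 4; 21 GB remain.
Put 43 GB in drive 5; 21 GB remain.
Put 41 GB in drive 6; 23 GB remain.
Put 35 GB in drive 7; 29 GB remain.
Put 35 GB in drive 8; 29 GB remain.
Put 33 GB in drive 9; 31 GB remain.
Put 16 GB in drive 1; 0 GB remain.
Put 15 GB in drive 2; 1 GB remain.
Put 15 GB in drive 3; 2 GB remain.
Put 10 GB in drive 4; 11 GB remain.
Put 7 GB in drive 4; 4 GB remain.
Put 6 GB in drive 5; 15 GB remain.
Put 5 GB in drive 5; 10 GB remain.
Put 5 GB in drive 5; 5 GB remain.
Final drives: [48,16] [48,15] [47,15] [43,10,7] [43,6,5,5] [41] [35] [35] [33].

9 drives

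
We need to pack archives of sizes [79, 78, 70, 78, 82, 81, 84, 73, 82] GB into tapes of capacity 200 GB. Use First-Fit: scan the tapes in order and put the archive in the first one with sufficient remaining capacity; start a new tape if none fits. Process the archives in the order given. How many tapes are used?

5

Put 79 GB in tape 1; 121 GB remain.
Put 78 GB in tape 1; 43 GB remain.
Put 70 GB in tape 2; 130 GB remain.
Put 78 GB in tape 2; 52 GB remain.
Put 82 GB in tape 3; 118 GB remain.
Put 81 GB in tape 3; 37 GB remain.
Put 84 GB in tape 4; 116 GB remain.
Put 73 GB in tape 4; 43 GB remain.
Put 82 GB in tape 5; 118 GB remain.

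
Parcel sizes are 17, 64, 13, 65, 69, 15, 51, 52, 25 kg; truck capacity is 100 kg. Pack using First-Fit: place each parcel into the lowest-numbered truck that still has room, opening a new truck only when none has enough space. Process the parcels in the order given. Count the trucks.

5 trucks

17 kg → truck 1 (remaining 83 kg)
64 kg → truck 1 (remaining 19 kg)
13 kg → truck 1 (remaining 6 kg)
65 kg → truck 2 (remaining 35 kg)
69 kg → truck 3 (remaining 31 kg)
15 kg → truck 2 (remaining 20 kg)
51 kg → truck 4 (remaining 49 kg)
52 kg → truck 5 (remaining 48 kg)
25 kg → truck 3 (remaining 6 kg)
Final trucks: [17,64,13] [65,15] [69,25] [51] [52].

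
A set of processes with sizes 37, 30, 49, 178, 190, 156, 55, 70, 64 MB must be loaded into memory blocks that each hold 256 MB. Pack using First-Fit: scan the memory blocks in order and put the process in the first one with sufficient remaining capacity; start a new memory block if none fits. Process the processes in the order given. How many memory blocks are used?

4

memory block 1: place 37 MB, 219 MB left
memory block 1: place 30 MB, 189 MB left
memory block 1: place 49 MB, 140 MB left
memory block 2: place 178 MB, 78 MB left
memory block 3: place 190 MB, 66 MB left
memory block 4: place 156 MB, 100 MB left
memory block 1: place 55 MB, 85 MB left
memory block 1: place 70 MB, 15 MB left
memory block 2: place 64 MB, 14 MB left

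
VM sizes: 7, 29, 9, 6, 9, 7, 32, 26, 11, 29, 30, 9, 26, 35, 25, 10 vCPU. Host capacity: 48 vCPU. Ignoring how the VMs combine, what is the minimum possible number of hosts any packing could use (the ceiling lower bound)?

7 hosts

Total size = 7 + 29 + 9 + 6 + 9 + 7 + 32 + 26 + 11 + 29 + 30 + 9 + 26 + 35 + 25 + 10 = 300 vCPU.
⌈300 / 48⌉ = 7.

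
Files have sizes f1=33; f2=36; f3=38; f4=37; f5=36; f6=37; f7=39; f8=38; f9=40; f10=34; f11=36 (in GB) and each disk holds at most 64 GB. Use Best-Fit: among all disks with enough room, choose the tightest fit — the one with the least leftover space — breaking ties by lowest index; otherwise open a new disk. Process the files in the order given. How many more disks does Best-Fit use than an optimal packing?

Best-Fit: [33] [36] [38] [37] [36] [37] [39] [38] [40] [34] [36] → 11 disks.
11 files exceed 32 GB (half the capacity), and no two of those can share a disk, so at least 11 disks are needed.
So 11 is already optimal.

0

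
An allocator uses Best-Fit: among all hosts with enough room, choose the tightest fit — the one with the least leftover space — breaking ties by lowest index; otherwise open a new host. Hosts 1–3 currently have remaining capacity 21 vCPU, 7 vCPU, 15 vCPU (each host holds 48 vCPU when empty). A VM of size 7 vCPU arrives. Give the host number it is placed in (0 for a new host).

Hosts with room: host 1 (21 vCPU), host 2 (7 vCPU), host 3 (15 vCPU).
Tightest fit is host 2 with 7 vCPU free.

2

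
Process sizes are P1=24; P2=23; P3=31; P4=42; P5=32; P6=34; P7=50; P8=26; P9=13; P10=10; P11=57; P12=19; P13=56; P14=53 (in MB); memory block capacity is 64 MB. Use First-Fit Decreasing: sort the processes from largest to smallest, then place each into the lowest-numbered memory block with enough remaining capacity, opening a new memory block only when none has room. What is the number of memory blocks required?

Sorted descending: 57, 56, 53, 50, 42, 34, 32, 31, 26, 24, 23, 19, 13, 10.
Put 57 MB in memory block 1; 7 MB remain.
Put 56 MB in memory block 2; 8 MB remain.
Put 53 MB in memory block 3; 11 MB remain.
Put 50 MB in memory block 4; 14 MB remain.
Put 42 MB in memory block 5; 22 MB remain.
Put 34 MB in memory block 6; 30 MB remain.
Put 32 MB in memory block 7; 32 MB remain.
Put 31 MB in memory block 7; 1 MB remain.
Put 26 MB in memory block 6; 4 MB remain.
Put 24 MB in memory block 8; 40 MB remain.
Put 23 MB in memory block 8; 17 MB remain.
Put 19 MB in memory block 5; 3 MB remain.
Put 13 MB in memory block 4; 1 MB remain.
Put 10 MB in memory block 3; 1 MB remain.
Final memory blocks: [57] [56] [53,10] [50,13] [42,19] [34,26] [32,31] [24,23].

8 memory blocks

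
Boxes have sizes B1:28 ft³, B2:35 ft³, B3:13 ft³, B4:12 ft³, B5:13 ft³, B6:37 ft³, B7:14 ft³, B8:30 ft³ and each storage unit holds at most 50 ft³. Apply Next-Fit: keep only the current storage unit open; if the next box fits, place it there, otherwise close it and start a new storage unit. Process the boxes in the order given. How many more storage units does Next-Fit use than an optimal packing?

Next-Fit: [28] [35,13] [12,13] [37] [14,30] → 5 storage units.
Total size 182 ft³; any packing needs at least ⌈182/50⌉ = 4 storage units.
An optimal packing achieves that bound: [37,13] [35,14] [30,13] [28,12] → 4 storage units.
Excess: 5 − 4 = 1.

1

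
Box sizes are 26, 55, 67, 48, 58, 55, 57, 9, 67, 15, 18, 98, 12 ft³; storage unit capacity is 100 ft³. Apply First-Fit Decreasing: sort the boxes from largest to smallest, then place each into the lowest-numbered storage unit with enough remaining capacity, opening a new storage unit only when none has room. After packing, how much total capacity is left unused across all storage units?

215

Sorted descending: 98, 67, 67, 58, 57, 55, 55, 48, 26, 18, 15, 12, 9.
98 ft³ → storage unit 1 (remaining 2 ft³)
67 ft³ → storage unit 2 (remaining 33 ft³)
67 ft³ → storage unit 3 (remaining 33 ft³)
58 ft³ → storage unit 4 (remaining 42 ft³)
57 ft³ → storage unit 5 (remaining 43 ft³)
55 ft³ → storage unit 6 (remaining 45 ft³)
55 ft³ → storage unit 7 (remaining 45 ft³)
48 ft³ → storage unit 8 (remaining 52 ft³)
26 ft³ → storage unit 2 (remaining 7 ft³)
18 ft³ → storage unit 3 (remaining 15 ft³)
15 ft³ → storage unit 3 (remaining 0 ft³)
12 ft³ → storage unit 4 (remaining 30 ft³)
9 ft³ → storage unit 4 (remaining 21 ft³)
8 storage units × 100 ft³ = 800 ft³; used 585 ft³; unused 215 ft³.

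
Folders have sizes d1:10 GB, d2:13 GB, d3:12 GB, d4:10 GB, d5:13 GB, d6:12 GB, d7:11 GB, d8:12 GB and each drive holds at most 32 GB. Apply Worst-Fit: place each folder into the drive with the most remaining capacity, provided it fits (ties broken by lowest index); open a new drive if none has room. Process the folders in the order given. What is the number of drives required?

4 drives

d1 (10 GB) → drive 1 (remaining 22 GB)
d2 (13 GB) → drive 1 (remaining 9 GB)
d3 (12 GB) → drive 2 (remaining 20 GB)
d4 (10 GB) → drive 2 (remaining 10 GB)
d5 (13 GB) → drive 3 (remaining 19 GB)
d6 (12 GB) → drive 3 (remaining 7 GB)
d7 (11 GB) → drive 4 (remaining 21 GB)
d8 (12 GB) → drive 4 (remaining 9 GB)
Final drives: [10,13] [12,10] [13,12] [11,12].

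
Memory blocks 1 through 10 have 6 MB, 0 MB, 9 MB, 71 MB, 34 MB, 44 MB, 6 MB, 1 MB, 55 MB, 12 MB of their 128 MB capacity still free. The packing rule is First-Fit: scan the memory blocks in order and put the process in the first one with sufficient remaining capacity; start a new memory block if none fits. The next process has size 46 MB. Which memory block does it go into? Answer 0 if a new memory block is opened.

4

Memory blocks with room: memory block 4 (71 MB), memory block 9 (55 MB).
The first with room is memory block 4.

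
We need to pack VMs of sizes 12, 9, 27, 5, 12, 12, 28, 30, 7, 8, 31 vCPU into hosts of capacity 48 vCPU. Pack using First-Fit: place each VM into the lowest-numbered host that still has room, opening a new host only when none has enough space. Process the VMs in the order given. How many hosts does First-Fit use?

Put 12 vCPU in host 1; 36 vCPU remain.
Put 9 vCPU in host 1; 27 vCPU remain.
Put 27 vCPU in host 1; 0 vCPU remain.
Put 5 vCPU in host 2; 43 vCPU remain.
Put 12 vCPU in host 2; 31 vCPU remain.
Put 12 vCPU in host 2; 19 vCPU remain.
Put 28 vCPU in host 3; 20 vCPU remain.
Put 30 vCPU in host 4; 18 vCPU remain.
Put 7 vCPU in host 2; 12 vCPU remain.
Put 8 vCPU in host 2; 4 vCPU remain.
Put 31 vCPU in host 5; 17 vCPU remain.
Final hosts: [12,9,27] [5,12,12,7,8] [28] [30] [31].

5 hosts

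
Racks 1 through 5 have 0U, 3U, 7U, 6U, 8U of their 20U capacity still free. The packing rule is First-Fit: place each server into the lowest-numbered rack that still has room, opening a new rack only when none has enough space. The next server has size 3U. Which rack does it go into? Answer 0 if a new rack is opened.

Racks with room: rack 2 (3U), rack 3 (7U), rack 4 (6U), rack 5 (8U).
The first with room is rack 2.

2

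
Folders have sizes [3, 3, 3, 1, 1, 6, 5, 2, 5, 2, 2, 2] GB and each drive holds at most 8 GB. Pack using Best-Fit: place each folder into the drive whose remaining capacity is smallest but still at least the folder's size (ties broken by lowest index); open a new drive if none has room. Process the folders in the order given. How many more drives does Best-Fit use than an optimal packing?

0

Best-Fit: [3,3,1,1] [3,5] [6,2] [5,2] [2,2] → 5 drives.
Total size 35 GB; any packing needs at least ⌈35/8⌉ = 5 drives.
So 5 is already optimal.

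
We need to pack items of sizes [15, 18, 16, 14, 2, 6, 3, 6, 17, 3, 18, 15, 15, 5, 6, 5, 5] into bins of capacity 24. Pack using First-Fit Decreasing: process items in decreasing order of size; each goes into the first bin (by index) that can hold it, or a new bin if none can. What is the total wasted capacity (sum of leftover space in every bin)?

Sorted descending: 18, 18, 17, 16, 15, 15, 15, 14, 6, 6, 6, 5, 5, 5, 3, 3, 2.
Put 18 in bin 1; 6 remain.
Put 18 in bin 2; 6 remain.
Put 17 in bin 3; 7 remain.
Put 16 in bin 4; 8 remain.
Put 15 in bin 5; 9 remain.
Put 15 in bin 6; 9 remain.
Put 15 in bin 7; 9 remain.
Put 14 in bin 8; 10 remain.
Put 6 in bin 1; 0 remain.
Put 6 in bin 2; 0 remain.
Put 6 in bin 3; 1 remain.
Put 5 in bin 4; 3 remain.
Put 5 in bin 5; 4 remain.
Put 5 in bin 6; 4 remain.
Put 3 in bin 4; 0 remain.
Put 3 in bin 5; 1 remain.
Put 2 in bin 6; 2 remain.
8 bins × 24 = 192; used 169; unused 23.

23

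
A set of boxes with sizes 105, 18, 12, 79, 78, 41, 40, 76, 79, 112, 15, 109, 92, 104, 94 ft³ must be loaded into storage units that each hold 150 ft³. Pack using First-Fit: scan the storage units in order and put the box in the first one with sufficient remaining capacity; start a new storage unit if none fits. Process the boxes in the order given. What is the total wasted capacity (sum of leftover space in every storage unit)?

Put 105 ft³ in storage unit 1; 45 ft³ remain.
Put 18 ft³ in storage unit 1; 27 ft³ remain.
Put 12 ft³ in storage unit 1; 15 ft³ remain.
Put 79 ft³ in storage unit 2; 71 ft³ remain.
Put 78 ft³ in storage unit 3; 72 ft³ remain.
Put 41 ft³ in storage unit 2; 30 ft³ remain.
Put 40 ft³ in storage unit 3; 32 ft³ remain.
Put 76 ft³ in storage unit 4; 74 ft³ remain.
Put 79 ft³ in storage unit 5; 71 ft³ remain.
Put 112 ft³ in storage unit 6; 38 ft³ remain.
Put 15 ft³ in storage unit 1; 0 ft³ remain.
Put 109 ft³ in storage unit 7; 41 ft³ remain.
Put 92 ft³ in storage unit 8; 58 ft³ remain.
Put 104 ft³ in storage unit 9; 46 ft³ remain.
Put 94 ft³ in storage unit 10; 56 ft³ remain.
10 storage units × 150 ft³ = 1500 ft³; used 1054 ft³; unused 446 ft³.

446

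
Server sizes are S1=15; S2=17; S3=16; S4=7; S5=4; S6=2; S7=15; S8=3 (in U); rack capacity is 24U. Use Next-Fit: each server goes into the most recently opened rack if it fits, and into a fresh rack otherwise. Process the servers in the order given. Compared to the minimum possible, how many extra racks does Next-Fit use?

0

Next-Fit: [15] [17] [16,7] [4,2,15,3] → 4 racks.
Total size 79U; any packing needs at least ⌈79/24⌉ = 4 racks.
So 4 is already optimal.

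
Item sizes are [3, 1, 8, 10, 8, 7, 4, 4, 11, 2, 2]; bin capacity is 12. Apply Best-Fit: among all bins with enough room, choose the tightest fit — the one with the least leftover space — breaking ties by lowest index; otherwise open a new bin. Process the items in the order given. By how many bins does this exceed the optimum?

1

Best-Fit: [3,1,8] [10,2] [8,4] [7,4] [11] [2] → 6 bins.
Total size 60; any packing needs at least ⌈60/12⌉ = 5 bins.
An optimal packing achieves that bound: [11,1] [10,2] [8,4] [8,4] [7,3,2] → 5 bins.
Excess: 6 − 5 = 1.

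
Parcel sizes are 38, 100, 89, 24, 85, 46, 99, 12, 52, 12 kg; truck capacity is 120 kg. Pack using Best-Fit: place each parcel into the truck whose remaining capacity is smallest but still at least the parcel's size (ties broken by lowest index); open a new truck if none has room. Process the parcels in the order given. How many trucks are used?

truck 1: place 38 kg, 82 kg left
truck 2: place 100 kg, 20 kg left
truck 3: place 89 kg, 31 kg left
truck 3: place 24 kg, 7 kg left
truck 4: place 85 kg, 35 kg left
truck 1: place 46 kg, 36 kg left
truck 5: place 99 kg, 21 kg left
truck 2: place 12 kg, 8 kg left
truck 6: place 52 kg, 68 kg left
truck 5: place 12 kg, 9 kg left
Final trucks: [38,46] [100,12] [89,24] [85] [99,12] [52].

6 trucks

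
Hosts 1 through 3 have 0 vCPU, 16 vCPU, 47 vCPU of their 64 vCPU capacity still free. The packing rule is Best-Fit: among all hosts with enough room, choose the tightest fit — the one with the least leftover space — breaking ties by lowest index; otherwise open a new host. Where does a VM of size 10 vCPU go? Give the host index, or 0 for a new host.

Hosts with room: host 2 (16 vCPU), host 3 (47 vCPU).
Tightest fit is host 2 with 16 vCPU free.

2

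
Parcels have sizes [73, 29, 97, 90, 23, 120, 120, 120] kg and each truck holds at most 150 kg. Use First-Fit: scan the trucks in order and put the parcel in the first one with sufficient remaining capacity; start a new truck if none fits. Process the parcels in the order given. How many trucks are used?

truck 1: place 73 kg, 77 kg left
truck 1: place 29 kg, 48 kg left
truck 2: place 97 kg, 53 kg left
truck 3: place 90 kg, 60 kg left
truck 1: place 23 kg, 25 kg left
truck 4: place 120 kg, 30 kg left
truck 5: place 120 kg, 30 kg left
truck 6: place 120 kg, 30 kg left

6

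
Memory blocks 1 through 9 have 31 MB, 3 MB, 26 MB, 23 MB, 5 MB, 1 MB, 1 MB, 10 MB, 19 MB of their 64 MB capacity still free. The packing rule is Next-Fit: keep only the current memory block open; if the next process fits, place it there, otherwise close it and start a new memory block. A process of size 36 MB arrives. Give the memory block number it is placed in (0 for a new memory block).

0

Next-Fit only looks at memory block 9, which has 19 MB free.
36 MB does not fit, so a new memory block is opened.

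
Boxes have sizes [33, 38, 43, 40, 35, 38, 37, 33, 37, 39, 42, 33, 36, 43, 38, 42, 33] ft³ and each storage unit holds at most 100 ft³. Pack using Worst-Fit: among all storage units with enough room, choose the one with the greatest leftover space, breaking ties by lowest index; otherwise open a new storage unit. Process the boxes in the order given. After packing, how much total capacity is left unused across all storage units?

storage unit 1: place 33 ft³, 67 ft³ left
storage unit 1: place 38 ft³, 29 ft³ left
storage unit 2: place 43 ft³, 57 ft³ left
storage unit 2: place 40 ft³, 17 ft³ left
storage unit 3: place 35 ft³, 65 ft³ left
storage unit 3: place 38 ft³, 27 ft³ left
storage unit 4: place 37 ft³, 63 ft³ left
storage unit 4: place 33 ft³, 30 ft³ left
storage unit 5: place 37 ft³, 63 ft³ left
storage unit 5: place 39 ft³, 24 ft³ left
storage unit 6: place 42 ft³, 58 ft³ left
storage unit 6: place 33 ft³, 25 ft³ left
storage unit 7: place 36 ft³, 64 ft³ left
storage unit 7: place 43 ft³, 21 ft³ left
storage unit 8: place 38 ft³, 62 ft³ left
storage unit 8: place 42 ft³, 20 ft³ left
storage unit 9: place 33 ft³, 67 ft³ left
9 storage units × 100 ft³ = 900 ft³; used 640 ft³; unused 260 ft³.

260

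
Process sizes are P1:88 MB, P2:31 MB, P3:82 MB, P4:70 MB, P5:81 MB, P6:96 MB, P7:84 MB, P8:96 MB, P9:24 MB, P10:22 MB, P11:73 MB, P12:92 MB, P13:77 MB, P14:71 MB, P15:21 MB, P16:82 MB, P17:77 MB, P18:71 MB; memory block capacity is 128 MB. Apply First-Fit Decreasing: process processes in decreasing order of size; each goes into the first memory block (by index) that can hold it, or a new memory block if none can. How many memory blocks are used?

Sorted descending: 96, 96, 92, 88, 84, 82, 82, 81, 77, 77, 73, 71, 71, 70, 31, 24, 22, 21.
96 MB → memory block 1 (remaining 32 MB)
96 MB → memory block 2 (remaining 32 MB)
92 MB → memory block 3 (remaining 36 MB)
88 MB → memory block 4 (remaining 40 MB)
84 MB → memory block 5 (remaining 44 MB)
82 MB → memory block 6 (remaining 46 MB)
82 MB → memory block 7 (remaining 46 MB)
81 MB → memory block 8 (remaining 47 MB)
77 MB → memory block 9 (remaining 51 MB)
77 MB → memory block 10 (remaining 51 MB)
73 MB → memory block 11 (remaining 55 MB)
71 MB → memory block 12 (remaining 57 MB)
71 MB → memory block 13 (remaining 57 MB)
70 MB → memory block 14 (remaining 58 MB)
31 MB → memory block 1 (remaining 1 MB)
24 MB → memory block 2 (remaining 8 MB)
22 MB → memory block 3 (remaining 14 MB)
21 MB → memory block 4 (remaining 19 MB)

14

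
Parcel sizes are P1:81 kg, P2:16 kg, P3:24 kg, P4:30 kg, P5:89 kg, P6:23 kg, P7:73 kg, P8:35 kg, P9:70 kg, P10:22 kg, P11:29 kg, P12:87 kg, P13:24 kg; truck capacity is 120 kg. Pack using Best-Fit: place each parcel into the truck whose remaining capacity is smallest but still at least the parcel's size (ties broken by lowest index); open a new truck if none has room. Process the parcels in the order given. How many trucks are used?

P1 (81 kg) → truck 1 (remaining 39 kg)
P2 (16 kg) → truck 1 (remaining 23 kg)
P3 (24 kg) → truck 2 (remaining 96 kg)
P4 (30 kg) → truck 2 (remaining 66 kg)
P5 (89 kg) → truck 3 (remaining 31 kg)
P6 (23 kg) → truck 1 (remaining 0 kg)
P7 (73 kg) → truck 4 (remaining 47 kg)
P8 (35 kg) → truck 4 (remaining 12 kg)
P9 (70 kg) → truck 5 (remaining 50 kg)
P10 (22 kg) → truck 3 (remaining 9 kg)
P11 (29 kg) → truck 5 (remaining 21 kg)
P12 (87 kg) → truck 6 (remaining 33 kg)
P13 (24 kg) → truck 6 (remaining 9 kg)
Final trucks: [81,16,23] [24,30] [89,22] [73,35] [70,29] [87,24].

6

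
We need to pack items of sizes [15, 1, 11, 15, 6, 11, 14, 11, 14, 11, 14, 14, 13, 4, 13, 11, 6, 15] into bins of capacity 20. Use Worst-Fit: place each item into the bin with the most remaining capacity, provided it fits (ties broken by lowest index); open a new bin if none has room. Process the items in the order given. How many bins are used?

14 bins

bin 1: place 15, 5 left
bin 1: place 1, 4 left
bin 2: place 11, 9 left
bin 3: place 15, 5 left
bin 2: place 6, 3 left
bin 4: place 11, 9 left
bin 5: place 14, 6 left
bin 6: place 11, 9 left
bin 7: place 14, 6 left
bin 8: place 11, 9 left
bin 9: place 14, 6 left
bin 10: place 14, 6 left
bin 11: place 13, 7 left
bin 4: place 4, 5 left
bin 12: place 13, 7 left
bin 13: place 11, 9 left
bin 6: place 6, 3 left
bin 14: place 15, 5 left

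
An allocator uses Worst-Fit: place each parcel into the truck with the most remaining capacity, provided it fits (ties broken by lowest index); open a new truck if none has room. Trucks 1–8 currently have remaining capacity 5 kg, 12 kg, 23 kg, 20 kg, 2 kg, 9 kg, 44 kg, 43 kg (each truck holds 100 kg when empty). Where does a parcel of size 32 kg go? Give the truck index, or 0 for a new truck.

Trucks with room: truck 7 (44 kg), truck 8 (43 kg).
Most room is truck 7 with 44 kg free.

7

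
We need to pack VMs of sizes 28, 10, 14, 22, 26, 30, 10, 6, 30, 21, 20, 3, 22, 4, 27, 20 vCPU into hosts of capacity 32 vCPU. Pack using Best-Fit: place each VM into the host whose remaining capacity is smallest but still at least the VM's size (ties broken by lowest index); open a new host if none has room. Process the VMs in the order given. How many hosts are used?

host 1: place 28 vCPU, 4 vCPU left
host 2: place 10 vCPU, 22 vCPU left
host 2: place 14 vCPU, 8 vCPU left
host 3: place 22 vCPU, 10 vCPU left
host 4: place 26 vCPU, 6 vCPU left
host 5: place 30 vCPU, 2 vCPU left
host 3: place 10 vCPU, 0 vCPU left
host 4: place 6 vCPU, 0 vCPU left
host 6: place 30 vCPU, 2 vCPU left
host 7: place 21 vCPU, 11 vCPU left
host 8: place 20 vCPU, 12 vCPU left
host 1: place 3 vCPU, 1 vCPU left
host 9: place 22 vCPU, 10 vCPU left
host 2: place 4 vCPU, 4 vCPU left
host 10: place 27 vCPU, 5 vCPU left
host 11: place 20 vCPU, 12 vCPU left
Final hosts: [28,3] [10,14,4] [22,10] [26,6] [30] [30] [21] [20] [22] [27] [20].

11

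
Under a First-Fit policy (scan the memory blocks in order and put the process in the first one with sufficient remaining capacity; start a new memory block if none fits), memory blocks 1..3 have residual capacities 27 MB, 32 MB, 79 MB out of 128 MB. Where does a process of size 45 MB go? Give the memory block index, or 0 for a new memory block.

3

Memory blocks with room: memory block 3 (79 MB).
The first with room is memory block 3.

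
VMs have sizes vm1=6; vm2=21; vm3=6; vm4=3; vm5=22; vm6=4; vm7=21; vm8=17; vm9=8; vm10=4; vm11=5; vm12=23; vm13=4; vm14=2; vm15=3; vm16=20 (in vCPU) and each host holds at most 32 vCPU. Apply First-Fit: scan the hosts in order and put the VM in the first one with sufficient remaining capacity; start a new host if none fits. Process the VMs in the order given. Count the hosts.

Put vm1 (6 vCPU) in host 1; 26 vCPU remain.
Put vm2 (21 vCPU) in host 1; 5 vCPU remain.
Put vm3 (6 vCPU) in host 2; 26 vCPU remain.
Put vm4 (3 vCPU) in host 1; 2 vCPU remain.
Put vm5 (22 vCPU) in host 2; 4 vCPU remain.
Put vm6 (4 vCPU) in host 2; 0 vCPU remain.
Put vm7 (21 vCPU) in host 3; 11 vCPU remain.
Put vm8 (17 vCPU) in host 4; 15 vCPU remain.
Put vm9 (8 vCPU) in host 3; 3 vCPU remain.
Put vm10 (4 vCPU) in host 4; 11 vCPU remain.
Put vm11 (5 vCPU) in host 4; 6 vCPU remain.
Put vm12 (23 vCPU) in host 5; 9 vCPU remain.
Put vm13 (4 vCPU) in host 4; 2 vCPU remain.
Put vm14 (2 vCPU) in host 1; 0 vCPU remain.
Put vm15 (3 vCPU) in host 3; 0 vCPU remain.
Put vm16 (20 vCPU) in host 6; 12 vCPU remain.
Final hosts: [6,21,3,2] [6,22,4] [21,8,3] [17,4,5,4] [23] [20].

6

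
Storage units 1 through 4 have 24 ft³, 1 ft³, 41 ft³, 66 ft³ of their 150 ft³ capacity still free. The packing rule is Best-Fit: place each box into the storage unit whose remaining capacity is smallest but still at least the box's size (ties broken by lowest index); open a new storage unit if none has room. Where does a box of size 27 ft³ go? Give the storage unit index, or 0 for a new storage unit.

Storage units with room: storage unit 3 (41 ft³), storage unit 4 (66 ft³).
Tightest fit is storage unit 3 with 41 ft³ free.

3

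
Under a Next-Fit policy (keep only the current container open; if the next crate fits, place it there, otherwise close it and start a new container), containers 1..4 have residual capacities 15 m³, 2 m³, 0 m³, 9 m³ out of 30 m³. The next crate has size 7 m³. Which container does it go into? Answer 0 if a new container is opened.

4

Next-Fit only looks at container 4, which has 9 m³ free.
7 m³ fits there.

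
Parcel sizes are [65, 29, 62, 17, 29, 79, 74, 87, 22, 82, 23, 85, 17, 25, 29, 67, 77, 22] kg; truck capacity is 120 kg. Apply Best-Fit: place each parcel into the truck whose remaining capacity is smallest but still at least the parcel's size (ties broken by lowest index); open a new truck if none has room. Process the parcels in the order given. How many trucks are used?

9

Put 65 kg in truck 1; 55 kg remain.
Put 29 kg in truck 1; 26 kg remain.
Put 62 kg in truck 2; 58 kg remain.
Put 17 kg in truck 1; 9 kg remain.
Put 29 kg in truck 2; 29 kg remain.
Put 79 kg in truck 3; 41 kg remain.
Put 74 kg in truck 4; 46 kg remain.
Put 87 kg in truck 5; 33 kg remain.
Put 22 kg in truck 2; 7 kg remain.
Put 82 kg in truck 6; 38 kg remain.
Put 23 kg in truck 5; 10 kg remain.
Put 85 kg in truck 7; 35 kg remain.
Put 17 kg in truck 7; 18 kg remain.
Put 25 kg in truck 6; 13 kg remain.
Put 29 kg in truck 3; 12 kg remain.
Put 67 kg in truck 8; 53 kg remain.
Put 77 kg in truck 9; 43 kg remain.
Put 22 kg in truck 9; 21 kg remain.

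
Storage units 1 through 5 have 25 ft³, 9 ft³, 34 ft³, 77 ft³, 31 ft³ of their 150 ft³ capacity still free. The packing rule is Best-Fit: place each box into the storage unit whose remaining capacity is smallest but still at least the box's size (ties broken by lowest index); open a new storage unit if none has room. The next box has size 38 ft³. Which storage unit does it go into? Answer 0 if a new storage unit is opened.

Storage units with room: storage unit 4 (77 ft³).
Tightest fit is storage unit 4 with 77 ft³ free.

4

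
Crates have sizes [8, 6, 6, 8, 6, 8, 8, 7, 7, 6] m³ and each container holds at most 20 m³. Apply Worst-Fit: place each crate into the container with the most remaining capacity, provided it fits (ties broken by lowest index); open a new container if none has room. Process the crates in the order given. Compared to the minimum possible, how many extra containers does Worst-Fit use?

Worst-Fit: [8,6,6] [8,6,6] [8,8] [7,7] → 4 containers.
Total size 70 m³; any packing needs at least ⌈70/20⌉ = 4 containers.
So 4 is already optimal.

0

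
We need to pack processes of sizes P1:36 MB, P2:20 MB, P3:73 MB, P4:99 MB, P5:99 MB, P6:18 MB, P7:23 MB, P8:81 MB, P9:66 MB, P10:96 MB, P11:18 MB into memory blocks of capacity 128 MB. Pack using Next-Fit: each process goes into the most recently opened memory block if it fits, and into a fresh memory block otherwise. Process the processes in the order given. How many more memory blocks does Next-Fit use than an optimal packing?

Next-Fit: [36,20] [73] [99] [99,18] [23,81] [66] [96,18] → 7 memory blocks.
6 processes exceed 64 MB (half the capacity), and no two of those can share a memory block, so at least 6 memory blocks are needed.
An optimal packing achieves that bound: [99,23] [99,20] [96,18] [81,36] [73,18] [66] → 6 memory blocks.
Excess: 7 − 6 = 1.

1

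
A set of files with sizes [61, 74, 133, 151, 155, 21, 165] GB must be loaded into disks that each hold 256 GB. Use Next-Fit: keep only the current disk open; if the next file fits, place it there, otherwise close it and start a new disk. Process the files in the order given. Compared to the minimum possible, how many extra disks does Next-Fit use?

Next-Fit: [61,74] [133] [151] [155,21] [165] → 5 disks.
4 files exceed 128 GB (half the capacity), and no two of those can share a disk, so at least 4 disks are needed.
An optimal packing achieves that bound: [165,74] [155,61,21] [151] [133] → 4 disks.
Excess: 5 − 4 = 1.

1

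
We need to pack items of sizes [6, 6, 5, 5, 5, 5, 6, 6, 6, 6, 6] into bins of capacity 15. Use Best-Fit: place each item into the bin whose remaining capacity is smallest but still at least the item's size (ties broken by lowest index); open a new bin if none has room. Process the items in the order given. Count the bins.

6 → bin 1 (remaining 9)
6 → bin 1 (remaining 3)
5 → bin 2 (remaining 10)
5 → bin 2 (remaining 5)
5 → bin 2 (remaining 0)
5 → bin 3 (remaining 10)
6 → bin 3 (remaining 4)
6 → bin 4 (remaining 9)
6 → bin 4 (remaining 3)
6 → bin 5 (remaining 9)
6 → bin 5 (remaining 3)
Final bins: [6,6] [5,5,5] [5,6] [6,6] [6,6].

5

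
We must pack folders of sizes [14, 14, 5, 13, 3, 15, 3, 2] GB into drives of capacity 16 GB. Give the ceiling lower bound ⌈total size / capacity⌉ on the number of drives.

Total size = 14 + 14 + 5 + 13 + 3 + 15 + 3 + 2 = 69 GB.
⌈69 / 16⌉ = 5.

5 drives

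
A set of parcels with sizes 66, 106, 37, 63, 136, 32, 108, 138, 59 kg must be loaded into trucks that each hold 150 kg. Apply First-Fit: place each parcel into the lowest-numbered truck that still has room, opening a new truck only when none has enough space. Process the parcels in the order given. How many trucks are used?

6

truck 1: place 66 kg, 84 kg left
truck 2: place 106 kg, 44 kg left
truck 1: place 37 kg, 47 kg left
truck 3: place 63 kg, 87 kg left
truck 4: place 136 kg, 14 kg left
truck 1: place 32 kg, 15 kg left
truck 5: place 108 kg, 42 kg left
truck 6: place 138 kg, 12 kg left
truck 3: place 59 kg, 28 kg left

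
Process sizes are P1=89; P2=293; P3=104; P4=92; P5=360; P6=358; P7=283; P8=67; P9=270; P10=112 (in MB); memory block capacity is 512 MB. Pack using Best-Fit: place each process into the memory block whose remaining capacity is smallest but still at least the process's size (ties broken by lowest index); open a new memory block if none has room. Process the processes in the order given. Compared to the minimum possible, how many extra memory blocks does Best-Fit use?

0

Best-Fit: [89,293,104] [92,360] [358,67] [283,112] [270] → 5 memory blocks.
5 processes exceed 256 MB (half the capacity), and no two of those can share a memory block, so at least 5 memory blocks are needed.
So 5 is already optimal.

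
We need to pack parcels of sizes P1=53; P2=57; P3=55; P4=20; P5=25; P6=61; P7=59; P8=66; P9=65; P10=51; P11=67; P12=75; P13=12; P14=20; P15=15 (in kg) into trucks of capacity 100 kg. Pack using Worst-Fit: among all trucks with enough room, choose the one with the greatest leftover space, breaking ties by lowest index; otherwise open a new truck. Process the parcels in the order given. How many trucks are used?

10 trucks

truck 1: place P1 (53 kg), 47 kg left
truck 2: place P2 (57 kg), 43 kg left
truck 3: place P3 (55 kg), 45 kg left
truck 1: place P4 (20 kg), 27 kg left
truck 3: place P5 (25 kg), 20 kg left
truck 4: place P6 (61 kg), 39 kg left
truck 5: place P7 (59 kg), 41 kg left
truck 6: place P8 (66 kg), 34 kg left
truck 7: place P9 (65 kg), 35 kg left
truck 8: place P10 (51 kg), 49 kg left
truck 9: place P11 (67 kg), 33 kg left
truck 10: place P12 (75 kg), 25 kg left
truck 8: place P13 (12 kg), 37 kg left
truck 2: place P14 (20 kg), 23 kg left
truck 5: place P15 (15 kg), 26 kg left
Final trucks: [53,20] [57,20] [55,25] [61] [59,15] [66] [65] [51,12] [67] [75].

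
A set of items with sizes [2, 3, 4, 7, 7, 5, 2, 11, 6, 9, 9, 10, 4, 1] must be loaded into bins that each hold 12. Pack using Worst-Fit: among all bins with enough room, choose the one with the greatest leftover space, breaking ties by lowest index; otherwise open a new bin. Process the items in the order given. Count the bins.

2 → bin 1 (remaining 10)
3 → bin 1 (remaining 7)
4 → bin 1 (remaining 3)
7 → bin 2 (remaining 5)
7 → bin 3 (remaining 5)
5 → bin 2 (remaining 0)
2 → bin 3 (remaining 3)
11 → bin 4 (remaining 1)
6 → bin 5 (remaining 6)
9 → bin 6 (remaining 3)
9 → bin 7 (remaining 3)
10 → bin 8 (remaining 2)
4 → bin 5 (remaining 2)
1 → bin 1 (remaining 2)

8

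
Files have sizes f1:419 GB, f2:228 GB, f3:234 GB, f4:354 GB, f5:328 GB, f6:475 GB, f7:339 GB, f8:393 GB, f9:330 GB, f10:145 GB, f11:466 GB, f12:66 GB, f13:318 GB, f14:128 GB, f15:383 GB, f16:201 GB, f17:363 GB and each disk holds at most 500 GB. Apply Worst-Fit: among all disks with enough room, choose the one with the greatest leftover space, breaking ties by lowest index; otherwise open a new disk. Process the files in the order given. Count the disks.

13

f1 (419 GB) → disk 1 (remaining 81 GB)
f2 (228 GB) → disk 2 (remaining 272 GB)
f3 (234 GB) → disk 2 (remaining 38 GB)
f4 (354 GB) → disk 3 (remaining 146 GB)
f5 (328 GB) → disk 4 (remaining 172 GB)
f6 (475 GB) → disk 5 (remaining 25 GB)
f7 (339 GB) → disk 6 (remaining 161 GB)
f8 (393 GB) → disk 7 (remaining 107 GB)
f9 (330 GB) → disk 8 (remaining 170 GB)
f10 (145 GB) → disk 4 (remaining 27 GB)
f11 (466 GB) → disk 9 (remaining 34 GB)
f12 (66 GB) → disk 8 (remaining 104 GB)
f13 (318 GB) → disk 10 (remaining 182 GB)
f14 (128 GB) → disk 10 (remaining 54 GB)
f15 (383 GB) → disk 11 (remaining 117 GB)
f16 (201 GB) → disk 12 (remaining 299 GB)
f17 (363 GB) → disk 13 (remaining 137 GB)
Final disks: [419] [228,234] [354] [328,145] [475] [339] [393] [330,66] [466] [318,128] [383] [201] [363].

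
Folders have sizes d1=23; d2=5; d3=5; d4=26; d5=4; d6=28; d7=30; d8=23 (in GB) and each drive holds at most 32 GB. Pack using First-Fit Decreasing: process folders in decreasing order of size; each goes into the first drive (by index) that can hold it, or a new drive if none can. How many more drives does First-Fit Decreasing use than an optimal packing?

0

First-Fit Decreasing: [30] [28,4] [26,5] [23,5] [23] → 5 drives.
Total size 144 GB; any packing needs at least ⌈144/32⌉ = 5 drives.
So 5 is already optimal.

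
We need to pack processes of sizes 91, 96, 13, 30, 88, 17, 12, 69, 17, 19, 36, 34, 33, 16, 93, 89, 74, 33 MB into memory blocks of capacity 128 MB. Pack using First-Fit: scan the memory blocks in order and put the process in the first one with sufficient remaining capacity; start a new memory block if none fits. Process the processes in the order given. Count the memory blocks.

8

91 MB → memory block 1 (remaining 37 MB)
96 MB → memory block 2 (remaining 32 MB)
13 MB → memory block 1 (remaining 24 MB)
30 MB → memory block 2 (remaining 2 MB)
88 MB → memory block 3 (remaining 40 MB)
17 MB → memory block 1 (remaining 7 MB)
12 MB → memory block 3 (remaining 28 MB)
69 MB → memory block 4 (remaining 59 MB)
17 MB → memory block 3 (remaining 11 MB)
19 MB → memory block 4 (remaining 40 MB)
36 MB → memory block 4 (remaining 4 MB)
34 MB → memory block 5 (remaining 94 MB)
33 MB → memory block 5 (remaining 61 MB)
16 MB → memory block 5 (remaining 45 MB)
93 MB → memory block 6 (remaining 35 MB)
89 MB → memory block 7 (remaining 39 MB)
74 MB → memory block 8 (remaining 54 MB)
33 MB → memory block 5 (remaining 12 MB)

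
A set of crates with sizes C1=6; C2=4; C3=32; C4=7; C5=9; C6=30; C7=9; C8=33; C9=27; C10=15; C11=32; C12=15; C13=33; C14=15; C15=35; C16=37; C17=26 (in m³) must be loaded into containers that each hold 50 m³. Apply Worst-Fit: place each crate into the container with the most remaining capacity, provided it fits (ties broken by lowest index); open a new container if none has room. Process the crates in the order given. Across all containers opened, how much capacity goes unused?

C1 (6 m³) → container 1 (remaining 44 m³)
C2 (4 m³) → container 1 (remaining 40 m³)
C3 (32 m³) → container 1 (remaining 8 m³)
C4 (7 m³) → container 1 (remaining 1 m³)
C5 (9 m³) → container 2 (remaining 41 m³)
C6 (30 m³) → container 2 (remaining 11 m³)
C7 (9 m³) → container 2 (remaining 2 m³)
C8 (33 m³) → container 3 (remaining 17 m³)
C9 (27 m³) → container 4 (remaining 23 m³)
C10 (15 m³) → container 4 (remaining 8 m³)
C11 (32 m³) → container 5 (remaining 18 m³)
C12 (15 m³) → container 5 (remaining 3 m³)
C13 (33 m³) → container 6 (remaining 17 m³)
C14 (15 m³) → container 3 (remaining 2 m³)
C15 (35 m³) → container 7 (remaining 15 m³)
C16 (37 m³) → container 8 (remaining 13 m³)
C17 (26 m³) → container 9 (remaining 24 m³)
9 containers × 50 m³ = 450 m³; used 365 m³; unused 85 m³.

85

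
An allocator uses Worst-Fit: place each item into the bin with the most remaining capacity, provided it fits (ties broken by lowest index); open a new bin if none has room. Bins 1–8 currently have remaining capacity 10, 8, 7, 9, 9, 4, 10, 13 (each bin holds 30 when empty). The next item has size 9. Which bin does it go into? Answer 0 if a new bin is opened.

8

Bins with room: bin 1 (10), bin 4 (9), bin 5 (9), bin 7 (10), bin 8 (13).
Most room is bin 8 with 13 free.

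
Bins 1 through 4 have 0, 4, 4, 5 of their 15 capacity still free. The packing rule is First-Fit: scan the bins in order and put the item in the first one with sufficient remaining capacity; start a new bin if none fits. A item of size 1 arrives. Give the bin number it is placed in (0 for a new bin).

Bins with room: bin 2 (4), bin 3 (4), bin 4 (5).
The first with room is bin 2.

2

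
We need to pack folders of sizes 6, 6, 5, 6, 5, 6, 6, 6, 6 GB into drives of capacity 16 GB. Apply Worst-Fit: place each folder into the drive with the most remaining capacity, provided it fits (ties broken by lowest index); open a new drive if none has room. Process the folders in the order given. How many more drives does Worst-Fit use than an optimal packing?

Worst-Fit: [6,6] [5,6,5] [6,6] [6,6] → 4 drives.
Total size 52 GB; any packing needs at least ⌈52/16⌉ = 4 drives.
So 4 is already optimal.

0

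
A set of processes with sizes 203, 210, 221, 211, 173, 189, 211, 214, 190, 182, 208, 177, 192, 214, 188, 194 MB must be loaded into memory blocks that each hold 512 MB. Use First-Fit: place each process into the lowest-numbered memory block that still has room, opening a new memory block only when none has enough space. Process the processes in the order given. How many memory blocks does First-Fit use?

Put 203 MB in memory block 1; 309 MB remain.
Put 210 MB in memory block 1; 99 MB remain.
Put 221 MB in memory block 2; 291 MB remain.
Put 211 MB in memory block 2; 80 MB remain.
Put 173 MB in memory block 3; 339 MB remain.
Put 189 MB in memory block 3; 150 MB remain.
Put 211 MB in memory block 4; 301 MB remain.
Put 214 MB in memory block 4; 87 MB remain.
Put 190 MB in memory block 5; 322 MB remain.
Put 182 MB in memory block 5; 140 MB remain.
Put 208 MB in memory block 6; 304 MB remain.
Put 177 MB in memory block 6; 127 MB remain.
Put 192 MB in memory block 7; 320 MB remain.
Put 214 MB in memory block 7; 106 MB remain.
Put 188 MB in memory block 8; 324 MB remain.
Put 194 MB in memory block 8; 130 MB remain.

8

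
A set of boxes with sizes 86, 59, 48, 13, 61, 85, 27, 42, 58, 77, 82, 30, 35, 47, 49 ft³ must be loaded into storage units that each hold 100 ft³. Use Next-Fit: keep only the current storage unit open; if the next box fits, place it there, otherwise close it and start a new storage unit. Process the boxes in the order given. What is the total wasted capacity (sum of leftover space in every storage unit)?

301

86 ft³ → storage unit 1 (remaining 14 ft³)
59 ft³ → storage unit 2 (remaining 41 ft³)
48 ft³ → storage unit 3 (remaining 52 ft³)
13 ft³ → storage unit 3 (remaining 39 ft³)
61 ft³ → storage unit 4 (remaining 39 ft³)
85 ft³ → storage unit 5 (remaining 15 ft³)
27 ft³ → storage unit 6 (remaining 73 ft³)
42 ft³ → storage unit 6 (remaining 31 ft³)
58 ft³ → storage unit 7 (remaining 42 ft³)
77 ft³ → storage unit 8 (remaining 23 ft³)
82 ft³ → storage unit 9 (remaining 18 ft³)
30 ft³ → storage unit 10 (remaining 70 ft³)
35 ft³ → storage unit 10 (remaining 35 ft³)
47 ft³ → storage unit 11 (remaining 53 ft³)
49 ft³ → storage unit 11 (remaining 4 ft³)
11 storage units × 100 ft³ = 1100 ft³; used 799 ft³; unused 301 ft³.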